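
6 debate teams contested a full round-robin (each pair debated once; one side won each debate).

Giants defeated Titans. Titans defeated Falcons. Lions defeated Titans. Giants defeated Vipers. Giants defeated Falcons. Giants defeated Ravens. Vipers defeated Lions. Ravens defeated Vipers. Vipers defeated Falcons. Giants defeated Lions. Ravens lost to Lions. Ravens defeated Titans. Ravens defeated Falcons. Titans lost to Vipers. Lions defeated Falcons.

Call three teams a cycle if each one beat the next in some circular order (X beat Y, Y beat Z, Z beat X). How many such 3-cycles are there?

Win totals: Lions 3, Vipers 3, Ravens 3, Titans 1, Falcons 0, Giants 5.
A team with w wins dominates both others in C(w,2) triples; summing gives 3 + 3 + 3 + 0 + 0 + 10 = 19 transitive triples.
Total triples C(6,3) = 20, so cyclic triples = 20 − 19 = 1.

1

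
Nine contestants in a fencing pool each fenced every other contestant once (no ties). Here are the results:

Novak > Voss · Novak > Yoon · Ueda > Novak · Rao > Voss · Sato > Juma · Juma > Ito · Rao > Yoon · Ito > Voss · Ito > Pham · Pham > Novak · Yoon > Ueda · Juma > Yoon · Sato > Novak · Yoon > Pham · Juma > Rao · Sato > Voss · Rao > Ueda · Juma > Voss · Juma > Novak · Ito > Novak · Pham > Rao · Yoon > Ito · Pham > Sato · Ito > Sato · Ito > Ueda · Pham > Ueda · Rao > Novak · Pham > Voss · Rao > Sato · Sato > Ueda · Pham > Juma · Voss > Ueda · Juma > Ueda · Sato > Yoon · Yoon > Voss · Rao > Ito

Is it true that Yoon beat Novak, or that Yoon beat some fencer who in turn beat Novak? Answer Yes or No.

Yes

Yoon did not beat Novak directly.
Yoon beat Pham, Voss, Ito, Ueda. Of those, Pham beat Novak.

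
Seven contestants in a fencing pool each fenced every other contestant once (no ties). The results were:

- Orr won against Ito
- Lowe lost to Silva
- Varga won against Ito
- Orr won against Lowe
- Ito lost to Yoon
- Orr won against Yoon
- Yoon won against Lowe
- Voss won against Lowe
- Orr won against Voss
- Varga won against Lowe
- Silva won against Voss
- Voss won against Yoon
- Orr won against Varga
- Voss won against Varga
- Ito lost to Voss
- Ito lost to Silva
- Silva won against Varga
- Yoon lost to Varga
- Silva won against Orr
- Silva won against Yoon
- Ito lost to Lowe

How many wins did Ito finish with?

Ito's results: beat no one; lost to Yoon, Orr, Silva, Varga, Voss, Lowe.
That is 0 wins.

0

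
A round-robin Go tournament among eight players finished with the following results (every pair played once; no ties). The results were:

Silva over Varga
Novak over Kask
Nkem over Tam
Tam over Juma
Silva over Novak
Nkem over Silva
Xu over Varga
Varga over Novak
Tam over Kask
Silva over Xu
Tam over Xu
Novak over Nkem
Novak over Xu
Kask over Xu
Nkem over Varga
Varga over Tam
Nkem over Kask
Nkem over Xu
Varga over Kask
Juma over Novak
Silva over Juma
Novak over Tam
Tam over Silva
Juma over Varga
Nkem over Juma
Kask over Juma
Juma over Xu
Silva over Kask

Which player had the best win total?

Win totals: Novak 4, Juma 3, Nkem 6, Kask 2, Tam 4, Varga 3, Silva 5, Xu 1.
Nkem leads with 6 wins (next highest: 5).

Nkem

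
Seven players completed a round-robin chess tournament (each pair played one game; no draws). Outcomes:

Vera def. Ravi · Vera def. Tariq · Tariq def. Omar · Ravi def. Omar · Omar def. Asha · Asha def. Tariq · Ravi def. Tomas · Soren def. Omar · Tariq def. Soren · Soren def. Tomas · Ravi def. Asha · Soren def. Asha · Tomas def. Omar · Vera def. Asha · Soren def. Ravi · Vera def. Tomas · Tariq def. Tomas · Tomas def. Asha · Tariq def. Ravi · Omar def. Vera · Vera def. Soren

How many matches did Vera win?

5

Vera's results: beat Ravi, Tariq, Asha, Tomas, Soren; lost to Omar.
That is 5 wins.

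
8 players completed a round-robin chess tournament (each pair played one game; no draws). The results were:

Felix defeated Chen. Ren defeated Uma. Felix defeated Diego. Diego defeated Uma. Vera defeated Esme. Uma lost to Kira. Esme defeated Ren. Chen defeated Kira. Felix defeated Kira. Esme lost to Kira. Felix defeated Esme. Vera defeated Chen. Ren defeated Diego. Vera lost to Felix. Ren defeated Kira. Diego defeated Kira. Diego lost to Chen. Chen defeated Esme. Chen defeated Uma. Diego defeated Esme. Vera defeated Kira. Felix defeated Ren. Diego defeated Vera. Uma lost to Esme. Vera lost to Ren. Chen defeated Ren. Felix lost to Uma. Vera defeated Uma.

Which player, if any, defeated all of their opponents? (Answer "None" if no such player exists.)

None

Highest win total is Felix with 6 (out of 7 possible).
Felix lost to Uma, so no player went undefeated.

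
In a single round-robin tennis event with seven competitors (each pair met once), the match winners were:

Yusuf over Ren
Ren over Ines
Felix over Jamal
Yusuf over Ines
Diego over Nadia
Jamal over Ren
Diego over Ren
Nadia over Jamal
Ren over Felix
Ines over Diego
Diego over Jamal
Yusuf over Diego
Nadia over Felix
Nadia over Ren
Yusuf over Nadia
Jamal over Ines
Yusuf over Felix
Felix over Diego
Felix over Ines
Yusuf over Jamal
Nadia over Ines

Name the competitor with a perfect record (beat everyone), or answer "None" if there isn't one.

Yusuf

Yusuf has 6 wins out of 6 opponents — a perfect record.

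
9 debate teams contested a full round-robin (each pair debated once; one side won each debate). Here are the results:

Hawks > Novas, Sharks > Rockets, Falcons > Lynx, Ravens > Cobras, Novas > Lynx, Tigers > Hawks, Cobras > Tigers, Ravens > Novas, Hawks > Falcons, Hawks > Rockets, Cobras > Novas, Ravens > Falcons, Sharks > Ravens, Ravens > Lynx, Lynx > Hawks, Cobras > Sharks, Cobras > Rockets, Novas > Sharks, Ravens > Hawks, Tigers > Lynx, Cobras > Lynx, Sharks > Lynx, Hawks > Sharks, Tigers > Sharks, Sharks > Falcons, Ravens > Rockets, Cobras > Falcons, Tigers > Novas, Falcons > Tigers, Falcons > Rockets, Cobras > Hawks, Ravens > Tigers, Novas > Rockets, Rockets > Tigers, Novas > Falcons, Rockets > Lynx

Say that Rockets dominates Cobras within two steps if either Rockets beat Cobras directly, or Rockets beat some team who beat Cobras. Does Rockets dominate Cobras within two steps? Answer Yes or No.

No

Rockets did not beat Cobras directly.
Rockets beat Lynx, Tigers, but each of them lost to Cobras. No two-step path.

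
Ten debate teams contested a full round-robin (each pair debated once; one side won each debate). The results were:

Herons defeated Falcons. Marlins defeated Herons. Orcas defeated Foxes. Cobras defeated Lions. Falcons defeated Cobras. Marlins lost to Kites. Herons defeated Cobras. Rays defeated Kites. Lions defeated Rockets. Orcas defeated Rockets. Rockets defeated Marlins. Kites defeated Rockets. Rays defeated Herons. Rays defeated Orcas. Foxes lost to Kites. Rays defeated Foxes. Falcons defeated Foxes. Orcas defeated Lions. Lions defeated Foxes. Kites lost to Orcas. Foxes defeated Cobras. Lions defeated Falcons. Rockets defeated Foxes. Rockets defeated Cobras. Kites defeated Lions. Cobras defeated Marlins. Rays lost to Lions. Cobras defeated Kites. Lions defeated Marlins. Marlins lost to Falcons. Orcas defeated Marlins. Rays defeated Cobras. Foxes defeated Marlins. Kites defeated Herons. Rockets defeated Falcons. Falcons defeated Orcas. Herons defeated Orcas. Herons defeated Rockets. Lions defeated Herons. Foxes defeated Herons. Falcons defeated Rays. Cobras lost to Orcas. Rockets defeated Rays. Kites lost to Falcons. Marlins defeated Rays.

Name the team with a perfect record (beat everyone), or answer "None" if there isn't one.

None

Highest win total is Orcas with 6 (out of 9 possible).
Orcas lost to Falcons, Herons, Rays, so no team went undefeated.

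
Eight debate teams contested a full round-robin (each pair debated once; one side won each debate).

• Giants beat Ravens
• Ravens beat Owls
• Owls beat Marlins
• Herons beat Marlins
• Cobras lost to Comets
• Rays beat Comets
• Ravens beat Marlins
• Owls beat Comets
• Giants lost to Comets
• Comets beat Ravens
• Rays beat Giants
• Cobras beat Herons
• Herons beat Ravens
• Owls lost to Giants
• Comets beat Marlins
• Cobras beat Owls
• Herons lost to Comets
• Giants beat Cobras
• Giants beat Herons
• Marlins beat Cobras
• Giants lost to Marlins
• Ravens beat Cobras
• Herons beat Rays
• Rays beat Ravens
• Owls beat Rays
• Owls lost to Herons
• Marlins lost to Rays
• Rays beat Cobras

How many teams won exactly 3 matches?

2

Win totals: Owls 3, Cobras 2, Ravens 3, Comets 5, Marlins 2, Giants 4, Rays 5, Herons 4.
Exactly 3: Owls, Ravens — 2 teams.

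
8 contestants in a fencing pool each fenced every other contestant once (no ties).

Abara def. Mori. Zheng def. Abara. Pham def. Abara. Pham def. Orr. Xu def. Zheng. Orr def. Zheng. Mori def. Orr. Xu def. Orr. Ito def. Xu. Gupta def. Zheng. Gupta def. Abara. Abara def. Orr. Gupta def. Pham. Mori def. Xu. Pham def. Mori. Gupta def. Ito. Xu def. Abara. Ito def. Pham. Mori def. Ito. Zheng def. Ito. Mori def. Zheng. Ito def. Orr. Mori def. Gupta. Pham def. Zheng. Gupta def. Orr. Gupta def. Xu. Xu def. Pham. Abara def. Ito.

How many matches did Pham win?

Pham's results: beat Mori, Abara, Zheng, Orr; lost to Gupta, Xu, Ito.
That is 4 wins.

4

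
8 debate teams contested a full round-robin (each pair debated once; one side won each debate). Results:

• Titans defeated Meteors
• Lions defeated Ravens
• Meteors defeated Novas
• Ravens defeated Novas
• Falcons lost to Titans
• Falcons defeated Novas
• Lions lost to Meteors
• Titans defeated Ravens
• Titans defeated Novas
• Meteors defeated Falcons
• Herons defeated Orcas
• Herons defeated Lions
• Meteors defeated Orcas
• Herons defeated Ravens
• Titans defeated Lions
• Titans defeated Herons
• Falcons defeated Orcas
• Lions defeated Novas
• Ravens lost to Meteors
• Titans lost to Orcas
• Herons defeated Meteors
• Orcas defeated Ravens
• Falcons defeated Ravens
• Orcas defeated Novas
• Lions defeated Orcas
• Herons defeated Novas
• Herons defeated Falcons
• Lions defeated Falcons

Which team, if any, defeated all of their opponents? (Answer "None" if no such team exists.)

Highest win total is Titans with 6 (out of 7 possible).
Titans lost to Orcas, so no team went undefeated.

None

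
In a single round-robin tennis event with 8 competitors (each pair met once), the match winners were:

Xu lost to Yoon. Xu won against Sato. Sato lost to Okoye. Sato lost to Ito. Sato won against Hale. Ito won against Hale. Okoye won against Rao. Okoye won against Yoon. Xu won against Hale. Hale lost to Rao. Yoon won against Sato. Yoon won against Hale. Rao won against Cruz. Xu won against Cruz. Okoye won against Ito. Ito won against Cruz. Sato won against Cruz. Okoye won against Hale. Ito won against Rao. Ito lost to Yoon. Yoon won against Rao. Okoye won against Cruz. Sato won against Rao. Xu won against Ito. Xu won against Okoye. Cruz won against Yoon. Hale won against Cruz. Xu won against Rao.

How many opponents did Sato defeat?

Sato's results: beat Hale, Rao, Cruz; lost to Yoon, Okoye, Ito, Xu.
That is 3 wins.

3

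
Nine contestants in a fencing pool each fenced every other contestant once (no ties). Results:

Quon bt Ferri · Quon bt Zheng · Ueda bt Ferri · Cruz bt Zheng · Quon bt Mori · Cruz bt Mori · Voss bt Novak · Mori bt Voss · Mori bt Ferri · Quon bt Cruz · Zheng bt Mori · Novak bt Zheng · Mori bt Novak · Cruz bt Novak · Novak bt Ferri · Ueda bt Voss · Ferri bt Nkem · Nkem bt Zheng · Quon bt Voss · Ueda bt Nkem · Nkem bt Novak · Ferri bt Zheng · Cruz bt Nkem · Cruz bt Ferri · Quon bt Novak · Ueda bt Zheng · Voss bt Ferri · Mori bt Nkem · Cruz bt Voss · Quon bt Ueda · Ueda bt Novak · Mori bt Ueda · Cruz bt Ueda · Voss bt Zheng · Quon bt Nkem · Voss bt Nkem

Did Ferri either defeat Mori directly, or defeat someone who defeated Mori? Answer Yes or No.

Yes

Ferri did not beat Mori directly.
Ferri beat Nkem, Zheng. Of those, Zheng beat Mori.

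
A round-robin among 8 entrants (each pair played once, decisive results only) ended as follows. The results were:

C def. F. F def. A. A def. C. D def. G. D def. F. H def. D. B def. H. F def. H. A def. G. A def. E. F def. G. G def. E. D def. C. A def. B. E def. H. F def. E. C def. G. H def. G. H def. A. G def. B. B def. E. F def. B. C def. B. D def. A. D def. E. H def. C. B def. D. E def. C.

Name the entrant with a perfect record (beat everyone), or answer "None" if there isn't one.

None

Highest win total is F with 5 (out of 7 possible).
F lost to C, D, so no entrant went undefeated.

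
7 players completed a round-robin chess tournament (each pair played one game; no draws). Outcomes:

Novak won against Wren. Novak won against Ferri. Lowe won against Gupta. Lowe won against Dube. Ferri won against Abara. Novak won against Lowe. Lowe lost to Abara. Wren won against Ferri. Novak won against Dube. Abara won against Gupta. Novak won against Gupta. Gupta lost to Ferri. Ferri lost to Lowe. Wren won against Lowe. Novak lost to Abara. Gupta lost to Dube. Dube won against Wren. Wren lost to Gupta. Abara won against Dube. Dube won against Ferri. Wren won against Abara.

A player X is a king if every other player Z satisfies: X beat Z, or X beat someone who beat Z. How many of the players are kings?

Dube cannot reach Novak in two steps.
Novak reaches everyone (king).
Wren reaches everyone (king).
Ferri reaches everyone (king).
Abara reaches everyone (king).
Lowe cannot reach Novak in two steps.
Gupta cannot reach Dube, Novak in two steps.
Kings: Novak, Wren, Ferri, Abara — 4.

4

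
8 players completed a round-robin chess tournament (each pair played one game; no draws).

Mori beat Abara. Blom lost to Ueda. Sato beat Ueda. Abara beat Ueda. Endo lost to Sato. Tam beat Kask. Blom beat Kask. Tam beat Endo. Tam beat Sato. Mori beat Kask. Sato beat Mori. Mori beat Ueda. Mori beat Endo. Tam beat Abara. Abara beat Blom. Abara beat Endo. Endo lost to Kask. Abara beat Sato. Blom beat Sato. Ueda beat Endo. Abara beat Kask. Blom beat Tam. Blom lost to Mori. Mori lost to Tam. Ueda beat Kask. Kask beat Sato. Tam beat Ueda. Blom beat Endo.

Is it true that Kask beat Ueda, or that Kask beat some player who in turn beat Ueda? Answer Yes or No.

Yes

Kask did not beat Ueda directly.
Kask beat Sato, Endo. Of those, Sato beat Ueda.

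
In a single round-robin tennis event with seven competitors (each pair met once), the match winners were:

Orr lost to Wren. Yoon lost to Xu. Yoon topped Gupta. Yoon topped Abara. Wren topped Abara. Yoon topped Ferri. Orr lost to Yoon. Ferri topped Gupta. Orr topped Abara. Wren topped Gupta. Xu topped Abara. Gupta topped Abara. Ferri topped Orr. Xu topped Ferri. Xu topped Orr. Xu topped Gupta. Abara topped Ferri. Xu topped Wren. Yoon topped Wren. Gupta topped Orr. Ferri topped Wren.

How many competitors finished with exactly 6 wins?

1

Win totals: Abara 1, Orr 1, Xu 6, Gupta 2, Ferri 3, Yoon 5, Wren 3.
Exactly 6: Xu — 1 competitor.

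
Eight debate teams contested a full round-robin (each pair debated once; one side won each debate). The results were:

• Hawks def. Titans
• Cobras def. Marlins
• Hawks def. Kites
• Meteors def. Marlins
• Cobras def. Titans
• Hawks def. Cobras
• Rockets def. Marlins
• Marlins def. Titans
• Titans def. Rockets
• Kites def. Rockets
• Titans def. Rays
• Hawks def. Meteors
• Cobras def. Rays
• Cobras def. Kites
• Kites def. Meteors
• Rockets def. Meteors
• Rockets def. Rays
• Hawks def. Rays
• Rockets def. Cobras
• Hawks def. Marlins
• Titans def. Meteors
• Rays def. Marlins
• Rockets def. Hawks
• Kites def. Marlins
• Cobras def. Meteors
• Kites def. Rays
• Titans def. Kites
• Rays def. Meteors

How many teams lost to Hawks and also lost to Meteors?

Hawks beat: Cobras, Marlins, Rays, Titans, Kites, Meteors.
Meteors beat: Marlins.
Both beat: Marlins — 1.

1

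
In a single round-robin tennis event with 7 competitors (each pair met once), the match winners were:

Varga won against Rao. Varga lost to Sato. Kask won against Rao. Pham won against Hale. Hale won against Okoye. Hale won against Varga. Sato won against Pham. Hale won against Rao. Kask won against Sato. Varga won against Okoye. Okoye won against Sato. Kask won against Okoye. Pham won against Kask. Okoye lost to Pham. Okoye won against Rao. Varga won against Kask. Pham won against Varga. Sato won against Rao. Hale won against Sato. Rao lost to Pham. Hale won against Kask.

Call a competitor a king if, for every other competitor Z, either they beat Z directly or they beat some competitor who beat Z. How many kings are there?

3

Kask cannot reach Hale in two steps.
Hale reaches everyone (king).
Rao cannot reach Kask, Hale, Sato, Okoye, Varga, Pham in two steps.
Sato reaches everyone (king).
Okoye cannot reach Kask, Hale in two steps.
Varga cannot reach Hale, Pham in two steps.
Pham reaches everyone (king).
Kings: Hale, Sato, Pham — 3.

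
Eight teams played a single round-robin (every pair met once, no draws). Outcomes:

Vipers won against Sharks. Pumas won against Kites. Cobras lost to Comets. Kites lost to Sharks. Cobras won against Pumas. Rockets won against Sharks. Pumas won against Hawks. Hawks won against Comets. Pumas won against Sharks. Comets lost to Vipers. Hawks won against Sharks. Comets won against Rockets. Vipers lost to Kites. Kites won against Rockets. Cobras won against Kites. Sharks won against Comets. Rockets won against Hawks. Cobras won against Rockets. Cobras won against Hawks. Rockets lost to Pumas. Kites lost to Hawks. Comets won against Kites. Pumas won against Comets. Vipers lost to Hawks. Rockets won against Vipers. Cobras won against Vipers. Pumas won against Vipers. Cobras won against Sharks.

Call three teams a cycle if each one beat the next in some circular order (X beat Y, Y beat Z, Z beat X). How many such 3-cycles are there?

Win totals: Cobras 6, Kites 2, Comets 3, Sharks 2, Vipers 2, Rockets 3, Hawks 4, Pumas 6.
A team with w wins dominates both others in C(w,2) triples; summing gives 15 + 1 + 3 + 1 + 1 + 3 + 6 + 15 = 45 transitive triples.
Total triples C(8,3) = 56, so cyclic triples = 56 − 45 = 11.

11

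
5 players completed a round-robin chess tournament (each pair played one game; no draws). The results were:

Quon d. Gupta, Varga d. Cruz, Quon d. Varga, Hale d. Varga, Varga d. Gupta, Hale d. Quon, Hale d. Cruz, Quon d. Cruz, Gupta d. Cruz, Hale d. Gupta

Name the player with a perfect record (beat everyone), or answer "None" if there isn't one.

Hale

Hale has 4 wins out of 4 opponents — a perfect record.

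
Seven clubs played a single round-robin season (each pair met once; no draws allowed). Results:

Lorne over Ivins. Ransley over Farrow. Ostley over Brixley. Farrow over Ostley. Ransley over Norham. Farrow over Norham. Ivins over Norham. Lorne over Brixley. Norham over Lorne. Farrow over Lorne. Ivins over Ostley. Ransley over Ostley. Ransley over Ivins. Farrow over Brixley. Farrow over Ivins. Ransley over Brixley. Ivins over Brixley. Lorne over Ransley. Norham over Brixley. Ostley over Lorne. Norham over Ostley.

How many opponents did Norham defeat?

Norham's results: beat Brixley, Ostley, Lorne; lost to Ivins, Farrow, Ransley.
That is 3 wins.

3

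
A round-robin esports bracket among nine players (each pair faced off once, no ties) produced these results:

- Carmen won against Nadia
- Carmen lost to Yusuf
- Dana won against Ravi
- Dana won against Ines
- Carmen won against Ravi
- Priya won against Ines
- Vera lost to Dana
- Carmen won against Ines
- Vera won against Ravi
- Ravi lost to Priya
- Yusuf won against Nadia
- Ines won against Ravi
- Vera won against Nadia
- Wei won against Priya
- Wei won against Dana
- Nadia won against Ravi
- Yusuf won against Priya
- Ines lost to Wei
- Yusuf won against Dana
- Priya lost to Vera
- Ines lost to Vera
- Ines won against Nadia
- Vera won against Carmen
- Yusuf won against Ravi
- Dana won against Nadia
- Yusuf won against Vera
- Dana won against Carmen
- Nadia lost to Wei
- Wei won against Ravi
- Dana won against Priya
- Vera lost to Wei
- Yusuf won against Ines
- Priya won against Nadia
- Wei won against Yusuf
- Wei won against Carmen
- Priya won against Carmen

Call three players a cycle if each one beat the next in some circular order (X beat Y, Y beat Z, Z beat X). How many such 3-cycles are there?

Win totals: Nadia 1, Ravi 0, Carmen 3, Yusuf 7, Dana 6, Ines 2, Wei 8, Priya 4, Vera 5.
A player with w wins dominates both others in C(w,2) triples; summing gives 0 + 0 + 3 + 21 + 15 + 1 + 28 + 6 + 10 = 84 transitive triples.
Total triples C(9,3) = 84, so cyclic triples = 84 − 84 = 0.

0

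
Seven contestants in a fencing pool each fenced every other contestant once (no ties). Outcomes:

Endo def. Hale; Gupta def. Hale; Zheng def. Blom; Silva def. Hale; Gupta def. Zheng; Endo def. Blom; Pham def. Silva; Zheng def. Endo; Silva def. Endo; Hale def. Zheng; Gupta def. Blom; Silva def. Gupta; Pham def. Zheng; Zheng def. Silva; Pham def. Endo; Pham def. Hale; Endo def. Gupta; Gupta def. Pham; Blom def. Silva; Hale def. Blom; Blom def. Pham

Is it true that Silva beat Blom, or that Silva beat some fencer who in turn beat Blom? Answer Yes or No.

Yes

Silva did not beat Blom directly.
Silva beat Endo, Gupta, Hale. Of those, Endo beat Blom.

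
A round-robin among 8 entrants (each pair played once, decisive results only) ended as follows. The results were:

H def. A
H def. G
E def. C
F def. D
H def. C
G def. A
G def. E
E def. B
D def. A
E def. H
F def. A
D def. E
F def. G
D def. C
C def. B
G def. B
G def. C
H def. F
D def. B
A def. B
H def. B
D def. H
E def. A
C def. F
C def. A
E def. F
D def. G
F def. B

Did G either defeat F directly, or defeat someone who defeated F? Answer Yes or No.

Yes

G did not beat F directly.
G beat A, B, C, E. Of those, C beat F.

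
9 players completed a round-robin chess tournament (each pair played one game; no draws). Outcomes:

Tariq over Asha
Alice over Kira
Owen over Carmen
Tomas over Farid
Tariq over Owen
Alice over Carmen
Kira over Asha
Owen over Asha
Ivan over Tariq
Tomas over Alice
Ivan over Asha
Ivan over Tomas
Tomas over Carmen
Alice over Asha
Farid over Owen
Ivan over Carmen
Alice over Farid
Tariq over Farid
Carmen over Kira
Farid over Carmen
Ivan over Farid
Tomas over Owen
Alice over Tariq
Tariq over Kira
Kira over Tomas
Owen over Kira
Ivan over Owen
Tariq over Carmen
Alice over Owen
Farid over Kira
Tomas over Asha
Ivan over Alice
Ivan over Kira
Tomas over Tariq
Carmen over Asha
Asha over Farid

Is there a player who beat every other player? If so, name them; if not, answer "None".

Ivan has 8 wins out of 8 opponents — a perfect record.

Ivan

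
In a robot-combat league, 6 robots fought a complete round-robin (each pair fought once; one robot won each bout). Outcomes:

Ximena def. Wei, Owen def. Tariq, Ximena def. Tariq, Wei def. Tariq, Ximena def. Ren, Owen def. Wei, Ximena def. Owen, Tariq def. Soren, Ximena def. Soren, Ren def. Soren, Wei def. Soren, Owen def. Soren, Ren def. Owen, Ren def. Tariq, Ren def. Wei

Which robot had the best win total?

Ximena

Win totals: Soren 0, Tariq 1, Wei 2, Ximena 5, Ren 4, Owen 3.
Ximena leads with 5 wins (next highest: 4).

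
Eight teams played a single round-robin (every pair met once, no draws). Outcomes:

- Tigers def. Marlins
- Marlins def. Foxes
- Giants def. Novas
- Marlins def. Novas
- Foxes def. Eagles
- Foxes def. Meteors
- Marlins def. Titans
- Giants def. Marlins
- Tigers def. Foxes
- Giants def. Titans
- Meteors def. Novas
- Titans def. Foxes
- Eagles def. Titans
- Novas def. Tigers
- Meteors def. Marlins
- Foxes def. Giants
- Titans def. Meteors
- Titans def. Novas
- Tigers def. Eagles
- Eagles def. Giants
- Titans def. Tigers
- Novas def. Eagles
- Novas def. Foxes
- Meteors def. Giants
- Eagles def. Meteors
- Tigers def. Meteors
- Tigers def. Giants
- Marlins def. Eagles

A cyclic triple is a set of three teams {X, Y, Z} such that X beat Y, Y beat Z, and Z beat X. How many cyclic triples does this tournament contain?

19

Win totals: Tigers 5, Foxes 3, Novas 3, Marlins 4, Meteors 3, Titans 4, Eagles 3, Giants 3.
A team with w wins dominates both others in C(w,2) triples; summing gives 10 + 3 + 3 + 6 + 3 + 6 + 3 + 3 = 37 transitive triples.
Total triples C(8,3) = 56, so cyclic triples = 56 − 37 = 19.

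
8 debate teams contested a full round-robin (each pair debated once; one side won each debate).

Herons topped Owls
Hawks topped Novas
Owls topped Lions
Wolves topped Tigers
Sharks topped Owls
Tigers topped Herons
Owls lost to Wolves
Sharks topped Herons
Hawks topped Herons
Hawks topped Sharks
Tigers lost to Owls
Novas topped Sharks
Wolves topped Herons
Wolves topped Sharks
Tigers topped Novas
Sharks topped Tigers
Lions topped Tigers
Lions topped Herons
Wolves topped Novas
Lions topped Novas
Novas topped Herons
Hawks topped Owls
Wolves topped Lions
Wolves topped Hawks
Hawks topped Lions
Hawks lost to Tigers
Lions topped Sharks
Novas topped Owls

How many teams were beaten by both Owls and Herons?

0

Owls beat: Tigers, Lions.
Herons beat: Owls.
No one was beaten by both.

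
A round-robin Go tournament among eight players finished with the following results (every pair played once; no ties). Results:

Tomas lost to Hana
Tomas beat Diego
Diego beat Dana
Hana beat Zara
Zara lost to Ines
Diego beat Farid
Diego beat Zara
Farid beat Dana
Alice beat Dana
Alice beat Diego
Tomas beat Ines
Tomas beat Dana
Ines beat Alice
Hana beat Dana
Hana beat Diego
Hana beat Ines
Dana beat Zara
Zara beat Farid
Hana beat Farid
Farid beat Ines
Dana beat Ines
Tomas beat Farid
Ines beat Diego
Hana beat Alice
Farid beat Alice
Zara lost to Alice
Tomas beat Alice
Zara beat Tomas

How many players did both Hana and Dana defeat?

2

Hana beat: Farid, Alice, Ines, Tomas, Dana, Zara, Diego.
Dana beat: Ines, Zara.
Both beat: Ines, Zara — 2.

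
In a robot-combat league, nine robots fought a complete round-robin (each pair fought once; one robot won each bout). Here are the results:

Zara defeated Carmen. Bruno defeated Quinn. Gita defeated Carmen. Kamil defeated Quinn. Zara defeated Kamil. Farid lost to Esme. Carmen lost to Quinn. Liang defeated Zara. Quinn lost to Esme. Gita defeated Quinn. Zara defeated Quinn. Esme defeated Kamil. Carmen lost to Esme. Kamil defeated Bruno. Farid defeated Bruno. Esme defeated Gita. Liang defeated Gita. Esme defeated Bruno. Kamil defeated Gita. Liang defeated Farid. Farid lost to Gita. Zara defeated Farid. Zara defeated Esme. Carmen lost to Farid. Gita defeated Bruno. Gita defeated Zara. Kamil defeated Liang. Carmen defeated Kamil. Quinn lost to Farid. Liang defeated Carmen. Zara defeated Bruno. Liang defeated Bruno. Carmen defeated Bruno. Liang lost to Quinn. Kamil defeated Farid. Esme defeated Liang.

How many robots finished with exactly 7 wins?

1

Win totals: Farid 3, Carmen 2, Esme 7, Kamil 5, Bruno 1, Zara 6, Gita 5, Quinn 2, Liang 5.
Exactly 7: Esme — 1 robot.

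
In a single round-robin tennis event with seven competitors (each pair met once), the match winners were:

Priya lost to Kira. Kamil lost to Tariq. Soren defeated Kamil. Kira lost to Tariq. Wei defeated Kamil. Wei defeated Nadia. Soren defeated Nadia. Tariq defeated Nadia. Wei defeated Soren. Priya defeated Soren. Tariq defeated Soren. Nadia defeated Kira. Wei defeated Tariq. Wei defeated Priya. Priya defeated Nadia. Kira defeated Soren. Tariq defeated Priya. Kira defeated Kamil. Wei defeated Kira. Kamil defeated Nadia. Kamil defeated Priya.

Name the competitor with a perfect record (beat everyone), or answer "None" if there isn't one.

Wei has 6 wins out of 6 opponents — a perfect record.

Wei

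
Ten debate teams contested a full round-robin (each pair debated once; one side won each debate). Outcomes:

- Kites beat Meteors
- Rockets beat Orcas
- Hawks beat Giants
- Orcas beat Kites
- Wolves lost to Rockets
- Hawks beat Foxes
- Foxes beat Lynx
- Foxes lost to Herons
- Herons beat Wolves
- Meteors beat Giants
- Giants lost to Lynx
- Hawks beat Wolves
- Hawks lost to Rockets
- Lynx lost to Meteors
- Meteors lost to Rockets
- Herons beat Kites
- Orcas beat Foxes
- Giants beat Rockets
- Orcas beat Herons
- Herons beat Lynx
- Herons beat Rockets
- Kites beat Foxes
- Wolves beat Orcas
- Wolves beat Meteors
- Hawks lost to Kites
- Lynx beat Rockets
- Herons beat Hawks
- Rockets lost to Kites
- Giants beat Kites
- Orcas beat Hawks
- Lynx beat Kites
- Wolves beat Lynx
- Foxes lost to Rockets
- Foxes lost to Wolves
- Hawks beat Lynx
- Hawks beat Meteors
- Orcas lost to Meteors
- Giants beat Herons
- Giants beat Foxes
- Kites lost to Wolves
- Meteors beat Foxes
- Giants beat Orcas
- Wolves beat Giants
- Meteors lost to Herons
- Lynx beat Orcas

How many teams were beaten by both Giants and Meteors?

Giants beat: Kites, Herons, Rockets, Foxes, Orcas.
Meteors beat: Lynx, Foxes, Orcas, Giants.
Both beat: Foxes, Orcas — 2.

2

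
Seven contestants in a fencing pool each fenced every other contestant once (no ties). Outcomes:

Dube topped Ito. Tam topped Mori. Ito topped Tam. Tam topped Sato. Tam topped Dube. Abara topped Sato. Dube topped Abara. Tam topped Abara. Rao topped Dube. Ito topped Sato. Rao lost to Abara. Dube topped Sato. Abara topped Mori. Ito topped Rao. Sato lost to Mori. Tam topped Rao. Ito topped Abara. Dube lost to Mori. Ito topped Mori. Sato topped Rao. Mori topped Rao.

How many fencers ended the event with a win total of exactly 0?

0

Win totals: Abara 3, Tam 5, Mori 3, Ito 5, Dube 3, Sato 1, Rao 1.
No fencer has exactly 0 wins.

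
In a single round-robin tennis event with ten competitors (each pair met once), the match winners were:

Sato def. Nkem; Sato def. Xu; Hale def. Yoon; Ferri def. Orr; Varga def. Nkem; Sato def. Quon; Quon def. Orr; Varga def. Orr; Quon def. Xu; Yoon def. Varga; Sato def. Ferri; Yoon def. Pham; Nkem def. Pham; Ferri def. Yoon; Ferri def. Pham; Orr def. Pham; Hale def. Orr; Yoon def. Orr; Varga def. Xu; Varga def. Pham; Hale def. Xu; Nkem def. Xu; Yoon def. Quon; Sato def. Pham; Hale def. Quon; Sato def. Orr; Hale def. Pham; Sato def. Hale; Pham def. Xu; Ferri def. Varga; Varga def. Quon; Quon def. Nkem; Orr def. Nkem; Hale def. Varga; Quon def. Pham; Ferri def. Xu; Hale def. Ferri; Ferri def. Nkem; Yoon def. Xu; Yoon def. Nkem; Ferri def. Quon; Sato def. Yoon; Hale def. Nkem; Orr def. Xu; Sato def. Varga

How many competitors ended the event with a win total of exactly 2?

1

Win totals: Ferri 7, Varga 5, Pham 1, Xu 0, Nkem 2, Orr 3, Hale 8, Sato 9, Yoon 6, Quon 4.
Exactly 2: Nkem — 1 competitor.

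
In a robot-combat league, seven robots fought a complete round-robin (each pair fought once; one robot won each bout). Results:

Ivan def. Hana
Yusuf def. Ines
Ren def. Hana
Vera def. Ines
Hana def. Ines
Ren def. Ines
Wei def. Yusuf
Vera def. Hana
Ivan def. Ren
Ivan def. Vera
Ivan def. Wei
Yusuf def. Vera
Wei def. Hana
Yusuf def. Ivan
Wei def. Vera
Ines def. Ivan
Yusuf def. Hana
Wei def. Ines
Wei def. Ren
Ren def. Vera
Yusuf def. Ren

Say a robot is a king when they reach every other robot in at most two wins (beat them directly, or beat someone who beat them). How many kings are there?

Ines cannot reach Yusuf in two steps.
Wei reaches everyone (king).
Yusuf reaches everyone (king).
Vera cannot reach Wei, Yusuf, Ren in two steps.
Ivan reaches everyone (king).
Ren cannot reach Wei, Yusuf in two steps.
Hana cannot reach Wei, Yusuf, Vera, Ren in two steps.
Kings: Wei, Yusuf, Ivan — 3.

3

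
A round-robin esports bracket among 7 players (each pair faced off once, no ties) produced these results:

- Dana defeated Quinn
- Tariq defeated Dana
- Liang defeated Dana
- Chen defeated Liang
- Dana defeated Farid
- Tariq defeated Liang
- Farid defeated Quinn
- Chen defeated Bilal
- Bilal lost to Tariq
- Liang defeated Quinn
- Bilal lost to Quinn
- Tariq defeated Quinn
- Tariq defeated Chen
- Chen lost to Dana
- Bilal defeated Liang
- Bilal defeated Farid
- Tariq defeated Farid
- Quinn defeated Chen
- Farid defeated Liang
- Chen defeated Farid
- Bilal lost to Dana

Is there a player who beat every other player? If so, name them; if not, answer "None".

Tariq

Tariq has 6 wins out of 6 opponents — a perfect record.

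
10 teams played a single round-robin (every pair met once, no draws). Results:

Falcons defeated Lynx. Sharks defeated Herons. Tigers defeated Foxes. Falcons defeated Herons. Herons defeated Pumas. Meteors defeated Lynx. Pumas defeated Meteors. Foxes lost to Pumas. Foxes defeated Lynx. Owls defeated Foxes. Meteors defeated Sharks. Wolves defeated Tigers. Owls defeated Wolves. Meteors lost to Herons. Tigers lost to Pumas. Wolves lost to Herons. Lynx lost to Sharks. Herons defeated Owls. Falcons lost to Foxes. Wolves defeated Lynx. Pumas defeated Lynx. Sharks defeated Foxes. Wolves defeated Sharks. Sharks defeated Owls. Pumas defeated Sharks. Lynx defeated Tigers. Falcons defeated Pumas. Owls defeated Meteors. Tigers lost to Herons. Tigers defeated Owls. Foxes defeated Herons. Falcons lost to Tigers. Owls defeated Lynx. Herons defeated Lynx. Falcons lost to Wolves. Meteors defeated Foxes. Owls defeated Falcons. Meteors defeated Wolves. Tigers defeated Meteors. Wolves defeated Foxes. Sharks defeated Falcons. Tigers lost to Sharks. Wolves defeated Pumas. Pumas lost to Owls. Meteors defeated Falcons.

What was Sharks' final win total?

6

Sharks' results: beat Lynx, Owls, Herons, Tigers, Falcons, Foxes; lost to Wolves, Pumas, Meteors.
That is 6 wins.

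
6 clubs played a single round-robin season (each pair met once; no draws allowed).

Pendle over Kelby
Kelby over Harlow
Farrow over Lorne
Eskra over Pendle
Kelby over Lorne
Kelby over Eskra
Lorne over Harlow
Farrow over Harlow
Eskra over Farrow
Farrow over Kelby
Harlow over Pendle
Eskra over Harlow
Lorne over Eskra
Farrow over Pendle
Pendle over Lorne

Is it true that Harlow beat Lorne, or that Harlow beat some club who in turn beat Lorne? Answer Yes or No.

Yes

Harlow did not beat Lorne directly.
Harlow beat Pendle. Of those, Pendle beat Lorne.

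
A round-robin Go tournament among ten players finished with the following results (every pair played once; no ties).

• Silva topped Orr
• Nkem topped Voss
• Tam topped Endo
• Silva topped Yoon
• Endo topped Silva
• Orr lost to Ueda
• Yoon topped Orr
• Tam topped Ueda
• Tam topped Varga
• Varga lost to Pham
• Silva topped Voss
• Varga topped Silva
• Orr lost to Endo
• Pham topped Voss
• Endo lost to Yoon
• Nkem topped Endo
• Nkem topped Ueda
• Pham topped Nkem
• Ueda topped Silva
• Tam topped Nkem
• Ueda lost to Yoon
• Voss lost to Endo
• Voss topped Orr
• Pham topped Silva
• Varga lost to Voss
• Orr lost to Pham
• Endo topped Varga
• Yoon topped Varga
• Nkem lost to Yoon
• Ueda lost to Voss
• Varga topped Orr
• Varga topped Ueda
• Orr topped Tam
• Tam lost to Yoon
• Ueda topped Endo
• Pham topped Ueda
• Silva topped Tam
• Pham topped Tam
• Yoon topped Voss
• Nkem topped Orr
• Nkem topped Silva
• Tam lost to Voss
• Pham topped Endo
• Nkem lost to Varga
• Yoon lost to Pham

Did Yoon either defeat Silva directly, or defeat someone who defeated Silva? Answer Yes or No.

Yes

Yoon did not beat Silva directly.
Yoon beat Endo, Tam, Nkem, Voss, Varga, Orr, Ueda. Of those, Endo beat Silva.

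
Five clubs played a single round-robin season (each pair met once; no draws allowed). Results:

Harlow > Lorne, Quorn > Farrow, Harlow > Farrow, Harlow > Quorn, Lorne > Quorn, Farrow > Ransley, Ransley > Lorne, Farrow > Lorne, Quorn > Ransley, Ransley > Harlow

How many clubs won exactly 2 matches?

3

Win totals: Harlow 3, Quorn 2, Farrow 2, Ransley 2, Lorne 1.
Exactly 2: Quorn, Farrow, Ransley — 3 clubs.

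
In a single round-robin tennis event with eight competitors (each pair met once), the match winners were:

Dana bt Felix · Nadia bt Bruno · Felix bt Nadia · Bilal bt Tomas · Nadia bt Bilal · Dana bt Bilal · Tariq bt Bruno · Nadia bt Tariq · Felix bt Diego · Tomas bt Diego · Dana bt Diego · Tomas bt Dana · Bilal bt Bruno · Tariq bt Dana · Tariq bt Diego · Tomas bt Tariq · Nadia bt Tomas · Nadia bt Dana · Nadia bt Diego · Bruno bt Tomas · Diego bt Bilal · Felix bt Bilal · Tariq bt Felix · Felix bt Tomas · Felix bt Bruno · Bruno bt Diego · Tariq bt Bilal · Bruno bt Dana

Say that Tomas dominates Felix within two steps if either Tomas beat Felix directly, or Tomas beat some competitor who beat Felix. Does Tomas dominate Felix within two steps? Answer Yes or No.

Yes

Tomas did not beat Felix directly.
Tomas beat Tariq, Diego, Dana. Of those, Tariq beat Felix.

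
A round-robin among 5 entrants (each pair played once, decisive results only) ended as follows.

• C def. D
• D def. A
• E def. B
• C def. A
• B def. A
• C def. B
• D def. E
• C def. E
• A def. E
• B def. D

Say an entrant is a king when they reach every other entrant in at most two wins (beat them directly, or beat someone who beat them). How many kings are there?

A cannot reach C, D in two steps.
B cannot reach C in two steps.
C reaches everyone (king).
D cannot reach C in two steps.
E cannot reach C in two steps.
Kings: C — 1.

1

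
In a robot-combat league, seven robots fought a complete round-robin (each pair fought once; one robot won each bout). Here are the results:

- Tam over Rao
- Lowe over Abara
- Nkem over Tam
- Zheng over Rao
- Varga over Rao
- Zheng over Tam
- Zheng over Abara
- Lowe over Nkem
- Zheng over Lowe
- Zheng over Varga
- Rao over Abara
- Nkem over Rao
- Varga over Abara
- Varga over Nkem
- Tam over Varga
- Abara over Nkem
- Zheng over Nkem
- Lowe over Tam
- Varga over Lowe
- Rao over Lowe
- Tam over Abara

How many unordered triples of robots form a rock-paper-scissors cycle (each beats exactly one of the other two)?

6

Win totals: Abara 1, Varga 4, Zheng 6, Nkem 2, Tam 3, Lowe 3, Rao 2.
A robot with w wins dominates both others in C(w,2) triples; summing gives 0 + 6 + 15 + 1 + 3 + 3 + 1 = 29 transitive triples.
Total triples C(7,3) = 35, so cyclic triples = 35 − 29 = 6.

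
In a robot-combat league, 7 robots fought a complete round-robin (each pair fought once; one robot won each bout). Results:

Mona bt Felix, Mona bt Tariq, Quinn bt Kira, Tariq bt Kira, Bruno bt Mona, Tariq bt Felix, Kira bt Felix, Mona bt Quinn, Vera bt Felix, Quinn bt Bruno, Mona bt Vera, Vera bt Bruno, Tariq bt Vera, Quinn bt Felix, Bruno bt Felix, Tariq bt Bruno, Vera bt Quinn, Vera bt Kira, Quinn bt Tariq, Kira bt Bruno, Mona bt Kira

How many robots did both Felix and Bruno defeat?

0

Felix beat: no one.
Bruno beat: Felix, Mona.
No one was beaten by both.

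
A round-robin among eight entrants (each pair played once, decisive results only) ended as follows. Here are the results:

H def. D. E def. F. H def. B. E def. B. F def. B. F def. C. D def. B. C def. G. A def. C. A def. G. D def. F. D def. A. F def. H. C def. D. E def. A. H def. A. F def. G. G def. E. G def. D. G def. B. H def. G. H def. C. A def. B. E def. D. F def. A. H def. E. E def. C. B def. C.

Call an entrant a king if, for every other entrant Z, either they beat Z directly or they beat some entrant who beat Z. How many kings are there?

A cannot reach F, H in two steps.
B cannot reach A, E, F, H in two steps.
C cannot reach H in two steps.
D cannot reach E in two steps.
E reaches everyone (king).
F reaches everyone (king).
G cannot reach H in two steps.
H reaches everyone (king).
Kings: E, F, H — 3.

3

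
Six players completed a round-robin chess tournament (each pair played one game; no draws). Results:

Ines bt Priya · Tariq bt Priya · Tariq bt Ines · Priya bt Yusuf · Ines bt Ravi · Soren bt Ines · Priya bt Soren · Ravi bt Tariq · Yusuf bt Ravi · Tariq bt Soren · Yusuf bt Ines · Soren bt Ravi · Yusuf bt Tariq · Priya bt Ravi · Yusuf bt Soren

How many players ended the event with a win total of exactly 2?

Win totals: Ines 2, Soren 2, Priya 3, Tariq 3, Yusuf 4, Ravi 1.
Exactly 2: Ines, Soren — 2 players.

2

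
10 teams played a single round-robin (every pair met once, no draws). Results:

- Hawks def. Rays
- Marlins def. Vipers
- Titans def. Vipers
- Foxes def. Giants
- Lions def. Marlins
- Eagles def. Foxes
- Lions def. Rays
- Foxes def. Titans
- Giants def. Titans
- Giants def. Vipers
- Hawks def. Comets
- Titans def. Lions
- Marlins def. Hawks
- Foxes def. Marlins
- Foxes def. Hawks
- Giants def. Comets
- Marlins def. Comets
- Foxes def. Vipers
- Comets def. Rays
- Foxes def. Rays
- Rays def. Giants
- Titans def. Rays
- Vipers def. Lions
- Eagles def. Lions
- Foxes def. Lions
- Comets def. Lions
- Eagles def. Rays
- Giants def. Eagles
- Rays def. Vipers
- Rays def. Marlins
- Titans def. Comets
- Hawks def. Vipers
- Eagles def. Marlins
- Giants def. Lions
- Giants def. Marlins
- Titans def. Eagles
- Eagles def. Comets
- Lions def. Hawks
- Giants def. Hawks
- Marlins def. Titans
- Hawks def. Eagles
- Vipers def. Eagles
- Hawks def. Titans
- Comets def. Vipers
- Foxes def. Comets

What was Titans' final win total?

Titans' results: beat Vipers, Rays, Eagles, Lions, Comets; lost to Hawks, Marlins, Giants, Foxes.
That is 5 wins.

5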